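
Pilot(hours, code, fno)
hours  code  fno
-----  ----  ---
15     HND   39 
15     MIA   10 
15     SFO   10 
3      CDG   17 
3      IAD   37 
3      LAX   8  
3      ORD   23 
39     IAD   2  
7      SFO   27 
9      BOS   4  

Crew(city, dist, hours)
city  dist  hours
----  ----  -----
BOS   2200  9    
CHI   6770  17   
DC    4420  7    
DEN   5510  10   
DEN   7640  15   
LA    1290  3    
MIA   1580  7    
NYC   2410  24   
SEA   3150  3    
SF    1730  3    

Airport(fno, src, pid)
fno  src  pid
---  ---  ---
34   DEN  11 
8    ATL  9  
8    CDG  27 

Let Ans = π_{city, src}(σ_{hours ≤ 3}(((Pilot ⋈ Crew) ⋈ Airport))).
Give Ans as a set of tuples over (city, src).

{(LA, ATL), (LA, CDG), (SEA, ATL), (SEA, CDG), (SF, ATL), (SF, CDG)}

Joining Pilot and Crew on hours yields {(15, HND, 39, DEN, 7640), (15, MIA, 10, DEN, 7640), (15, SFO, 10, DEN, 7640), (3, CDG, 17, LA, 1290), (3, CDG, 17, SEA, 3150), (3, CDG, 17, SF, 1730), (3, IAD, 37, LA, 1290), (3, IAD, 37, SEA, 3150), (3, IAD, 37, SF, 1730), (3, LAX, 8, LA, 1290), (3, LAX, 8, SEA, 3150), (3, LAX, 8, SF, 1730), (3, ORD, 23, LA, 1290), (3, ORD, 23, SEA, 3150), (3, ORD, 23, SF, 1730), (7, SFO, 27, DC, 4420), (7, SFO, 27, MIA, 1580), (9, BOS, 4, BOS, 2200)}.
Joining (Pilot ⋈ Crew) and Airport on fno yields {(3, LAX, 8, LA, 1290, ATL, 9), (3, LAX, 8, LA, 1290, CDG, 27), (3, LAX, 8, SEA, 3150, ATL, 9), (3, LAX, 8, SEA, 3150, CDG, 27), (3, LAX, 8, SF, 1730, ATL, 9), (3, LAX, 8, SF, 1730, CDG, 27)}.
Selection hours ≤ 3: {(3, LAX, 8, LA, 1290, ATL, 9), (3, LAX, 8, LA, 1290, CDG, 27), (3, LAX, 8, SEA, 3150, ATL, 9), (3, LAX, 8, SEA, 3150, CDG, 27), (3, LAX, 8, SF, 1730, ATL, 9), (3, LAX, 8, SF, 1730, CDG, 27)}
Keep only column(s) city, src: {(LA, ATL), (LA, CDG), (SEA, ATL), (SEA, CDG), (SF, ATL), (SF, CDG)}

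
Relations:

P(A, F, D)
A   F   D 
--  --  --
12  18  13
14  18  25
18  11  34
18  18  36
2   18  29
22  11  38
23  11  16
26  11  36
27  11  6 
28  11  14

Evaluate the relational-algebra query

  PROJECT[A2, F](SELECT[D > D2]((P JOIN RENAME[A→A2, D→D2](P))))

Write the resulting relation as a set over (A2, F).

{(12, 18), (14, 18), (18, 11), (2, 18), (23, 11), (26, 11), (27, 11), (28, 11)}

ρ[A→A2, D→D2]: schema becomes (A2, F, D2); tuples unchanged.
Joining P and RENAME[A→A2, D→D2](P) on F yields {(12, 18, 13, 12, 13), (12, 18, 13, 14, 25), (12, 18, 13, 18, 36), (12, 18, 13, 2, 29), (14, 18, 25, 12, 13), (14, 18, 25, 14, 25), (14, 18, 25, 18, 36), (14, 18, 25, 2, 29), (18, 11, 34, 18, 34), (18, 11, 34, 22, 38), (18, 11, 34, 23, 16), (18, 11, 34, 26, 36), (18, 11, 34, 27, 6), (18, 11, 34, 28, 14), (18, 18, 36, 12, 13), (18, 18, 36, 14, 25), (18, 18, 36, 18, 36), (18, 18, 36, 2, 29), (2, 18, 29, 12, 13), (2, 18, 29, 14, 25), (2, 18, 29, 18, 36), (2, 18, 29, 2, 29), (22, 11, 38, 18, 34), (22, 11, 38, 22, 38), (22, 11, 38, 23, 16), (22, 11, 38, 26, 36), (22, 11, 38, 27, 6), (22, 11, 38, 28, 14), (23, 11, 16, 18, 34), (23, 11, 16, 22, 38), (23, 11, 16, 23, 16), (23, 11, 16, 26, 36), (23, 11, 16, 27, 6), (23, 11, 16, 28, 14), (26, 11, 36, 18, 34), (26, 11, 36, 22, 38), (26, 11, 36, 23, 16), (26, 11, 36, 26, 36), (26, 11, 36, 27, 6), (26, 11, 36, 28, 14), (27, 11, 6, 18, 34), (27, 11, 6, 22, 38), (27, 11, 6, 23, 16), (27, 11, 6, 26, 36), (27, 11, 6, 27, 6), (27, 11, 6, 28, 14), (28, 11, 14, 18, 34), (28, 11, 14, 22, 38), (28, 11, 14, 23, 16), (28, 11, 14, 26, 36), (28, 11, 14, 27, 6), (28, 11, 14, 28, 14)}.
Filtering on D > D2 leaves {(14, 18, 25, 12, 13), (18, 11, 34, 23, 16), (18, 11, 34, 27, 6), (18, 11, 34, 28, 14), (18, 18, 36, 12, 13), (18, 18, 36, 14, 25), (18, 18, 36, 2, 29), (2, 18, 29, 12, 13), (2, 18, 29, 14, 25), (22, 11, 38, 18, 34), (22, 11, 38, 23, 16), (22, 11, 38, 26, 36), (22, 11, 38, 27, 6), (22, 11, 38, 28, 14), (23, 11, 16, 27, 6), (23, 11, 16, 28, 14), (26, 11, 36, 18, 34), (26, 11, 36, 23, 16), (26, 11, 36, 27, 6), (26, 11, 36, 28, 14), (28, 11, 14, 27, 6)}.
Keep only column(s) A2, F (13 duplicate(s) eliminated): {(12, 18), (14, 18), (18, 11), (2, 18), (23, 11), (26, 11), (27, 11), (28, 11)}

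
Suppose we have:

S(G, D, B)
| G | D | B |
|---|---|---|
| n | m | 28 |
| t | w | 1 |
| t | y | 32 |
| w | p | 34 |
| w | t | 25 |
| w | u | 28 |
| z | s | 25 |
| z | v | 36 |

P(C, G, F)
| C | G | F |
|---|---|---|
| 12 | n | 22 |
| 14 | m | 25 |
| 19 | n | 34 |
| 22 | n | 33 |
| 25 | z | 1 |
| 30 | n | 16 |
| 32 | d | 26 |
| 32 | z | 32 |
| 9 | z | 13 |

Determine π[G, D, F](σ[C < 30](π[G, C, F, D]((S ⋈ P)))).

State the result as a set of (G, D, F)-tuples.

Joining S and P on G yields {(n, m, 28, 12, 22), (n, m, 28, 19, 34), (n, m, 28, 22, 33), (n, m, 28, 30, 16), (z, s, 25, 25, 1), (z, s, 25, 32, 32), (z, s, 25, 9, 13), (z, v, 36, 25, 1), (z, v, 36, 32, 32), (z, v, 36, 9, 13)}.
π_{G, C, F, D} gives {(n, 12, 22, m), (n, 19, 34, m), (n, 22, 33, m), (n, 30, 16, m), (z, 25, 1, s), (z, 25, 1, v), (z, 32, 32, s), (z, 32, 32, v), (z, 9, 13, s), (z, 9, 13, v)}.
Filtering on C < 30 leaves {(n, 12, 22, m), (n, 19, 34, m), (n, 22, 33, m), (z, 25, 1, s), (z, 25, 1, v), (z, 9, 13, s), (z, 9, 13, v)}.
π_{G, D, F} gives {(n, m, 22), (n, m, 33), (n, m, 34), (z, s, 1), (z, s, 13), (z, v, 1), (z, v, 13)}.

{(n, m, 22), (n, m, 33), (n, m, 34), (z, s, 1), (z, s, 13), (z, v, 1), (z, v, 13)}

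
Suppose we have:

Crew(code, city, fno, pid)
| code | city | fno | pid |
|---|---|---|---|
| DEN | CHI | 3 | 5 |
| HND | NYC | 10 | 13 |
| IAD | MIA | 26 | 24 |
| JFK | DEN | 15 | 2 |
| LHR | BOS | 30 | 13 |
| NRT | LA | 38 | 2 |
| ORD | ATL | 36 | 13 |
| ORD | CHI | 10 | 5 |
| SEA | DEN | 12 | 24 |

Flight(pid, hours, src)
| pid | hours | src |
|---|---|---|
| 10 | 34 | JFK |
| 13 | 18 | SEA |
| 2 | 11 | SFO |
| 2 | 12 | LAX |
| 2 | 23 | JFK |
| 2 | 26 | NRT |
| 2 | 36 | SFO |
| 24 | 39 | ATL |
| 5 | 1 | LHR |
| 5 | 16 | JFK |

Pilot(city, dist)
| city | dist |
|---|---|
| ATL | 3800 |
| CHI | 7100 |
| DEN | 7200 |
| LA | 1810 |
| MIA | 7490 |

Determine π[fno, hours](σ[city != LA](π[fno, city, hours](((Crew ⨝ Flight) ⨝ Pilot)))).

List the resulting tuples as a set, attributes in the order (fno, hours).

Crew ⋈ Flight (natural join on pid): {(DEN, CHI, 3, 5, 1, LHR), (DEN, CHI, 3, 5, 16, JFK), (HND, NYC, 10, 13, 18, SEA), (IAD, MIA, 26, 24, 39, ATL), (JFK, DEN, 15, 2, 11, SFO), (JFK, DEN, 15, 2, 12, LAX), (JFK, DEN, 15, 2, 23, JFK), (JFK, DEN, 15, 2, 26, NRT), (JFK, DEN, 15, 2, 36, SFO), (LHR, BOS, 30, 13, 18, SEA), (NRT, LA, 38, 2, 11, SFO), (NRT, LA, 38, 2, 12, LAX), (NRT, LA, 38, 2, 23, JFK), (NRT, LA, 38, 2, 26, NRT), (NRT, LA, 38, 2, 36, SFO), (ORD, ATL, 36, 13, 18, SEA), (ORD, CHI, 10, 5, 1, LHR), (ORD, CHI, 10, 5, 16, JFK), (SEA, DEN, 12, 24, 39, ATL)}
(Crew ⨝ Flight) ⋈ Pilot (natural join on city): {(DEN, CHI, 3, 5, 1, LHR, 7100), (DEN, CHI, 3, 5, 16, JFK, 7100), (IAD, MIA, 26, 24, 39, ATL, 7490), (JFK, DEN, 15, 2, 11, SFO, 7200), (JFK, DEN, 15, 2, 12, LAX, 7200), (JFK, DEN, 15, 2, 23, JFK, 7200), (JFK, DEN, 15, 2, 26, NRT, 7200), (JFK, DEN, 15, 2, 36, SFO, 7200), (NRT, LA, 38, 2, 11, SFO, 1810), (NRT, LA, 38, 2, 12, LAX, 1810), (NRT, LA, 38, 2, 23, JFK, 1810), (NRT, LA, 38, 2, 26, NRT, 1810), (NRT, LA, 38, 2, 36, SFO, 1810), (ORD, ATL, 36, 13, 18, SEA, 3800), (ORD, CHI, 10, 5, 1, LHR, 7100), (ORD, CHI, 10, 5, 16, JFK, 7100), (SEA, DEN, 12, 24, 39, ATL, 7200)}
π_{fno, city, hours} gives {(10, CHI, 1), (10, CHI, 16), (12, DEN, 39), (15, DEN, 11), (15, DEN, 12), (15, DEN, 23), (15, DEN, 26), (15, DEN, 36), (26, MIA, 39), (3, CHI, 1), (3, CHI, 16), (36, ATL, 18), (38, LA, 11), (38, LA, 12), (38, LA, 23), (38, LA, 26), (38, LA, 36)}.
Selection city != LA: {(10, CHI, 1), (10, CHI, 16), (12, DEN, 39), (15, DEN, 11), (15, DEN, 12), (15, DEN, 23), (15, DEN, 26), (15, DEN, 36), (26, MIA, 39), (3, CHI, 1), (3, CHI, 16), (36, ATL, 18)}
π_{fno, hours} gives {(10, 1), (10, 16), (12, 39), (15, 11), (15, 12), (15, 23), (15, 26), (15, 36), (26, 39), (3, 1), (3, 16), (36, 18)}.

{(10, 1), (10, 16), (12, 39), (15, 11), (15, 12), (15, 23), (15, 26), (15, 36), (26, 39), (3, 1), (3, 16), (36, 18)}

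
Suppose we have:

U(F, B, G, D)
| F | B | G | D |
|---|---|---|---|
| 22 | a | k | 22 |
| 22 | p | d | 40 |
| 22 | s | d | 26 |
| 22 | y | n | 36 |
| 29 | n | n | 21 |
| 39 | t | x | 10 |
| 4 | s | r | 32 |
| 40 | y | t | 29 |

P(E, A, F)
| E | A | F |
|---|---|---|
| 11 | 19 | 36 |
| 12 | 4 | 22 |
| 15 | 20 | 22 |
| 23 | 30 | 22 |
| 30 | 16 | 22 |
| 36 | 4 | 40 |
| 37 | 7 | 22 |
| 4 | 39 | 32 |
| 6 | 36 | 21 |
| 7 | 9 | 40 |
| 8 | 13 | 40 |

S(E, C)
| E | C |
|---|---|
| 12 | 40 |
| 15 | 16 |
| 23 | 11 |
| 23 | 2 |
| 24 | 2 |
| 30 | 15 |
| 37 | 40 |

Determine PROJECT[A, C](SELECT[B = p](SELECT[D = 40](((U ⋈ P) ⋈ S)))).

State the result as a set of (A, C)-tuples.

Joining U and P on F yields {(22, a, k, 22, 12, 4), (22, a, k, 22, 15, 20), (22, a, k, 22, 23, 30), (22, a, k, 22, 30, 16), (22, a, k, 22, 37, 7), (22, p, d, 40, 12, 4), (22, p, d, 40, 15, 20), (22, p, d, 40, 23, 30), (22, p, d, 40, 30, 16), (22, p, d, 40, 37, 7), (22, s, d, 26, 12, 4), (22, s, d, 26, 15, 20), (22, s, d, 26, 23, 30), (22, s, d, 26, 30, 16), (22, s, d, 26, 37, 7), (22, y, n, 36, 12, 4), (22, y, n, 36, 15, 20), (22, y, n, 36, 23, 30), (22, y, n, 36, 30, 16), (22, y, n, 36, 37, 7), (40, y, t, 29, 36, 4), (40, y, t, 29, 7, 9), (40, y, t, 29, 8, 13)}.
Joining (U ⋈ P) and S on E yields {(22, a, k, 22, 12, 4, 40), (22, a, k, 22, 15, 20, 16), (22, a, k, 22, 23, 30, 11), (22, a, k, 22, 23, 30, 2), (22, a, k, 22, 30, 16, 15), (22, a, k, 22, 37, 7, 40), (22, p, d, 40, 12, 4, 40), (22, p, d, 40, 15, 20, 16), (22, p, d, 40, 23, 30, 11), (22, p, d, 40, 23, 30, 2), (22, p, d, 40, 30, 16, 15), (22, p, d, 40, 37, 7, 40), (22, s, d, 26, 12, 4, 40), (22, s, d, 26, 15, 20, 16), (22, s, d, 26, 23, 30, 11), (22, s, d, 26, 23, 30, 2), (22, s, d, 26, 30, 16, 15), (22, s, d, 26, 37, 7, 40), (22, y, n, 36, 12, 4, 40), (22, y, n, 36, 15, 20, 16), (22, y, n, 36, 23, 30, 11), (22, y, n, 36, 23, 30, 2), (22, y, n, 36, 30, 16, 15), (22, y, n, 36, 37, 7, 40)}.
σ[D = 40]: keep tuples satisfying D = 40 → {(22, p, d, 40, 12, 4, 40), (22, p, d, 40, 15, 20, 16), (22, p, d, 40, 23, 30, 11), (22, p, d, 40, 23, 30, 2), (22, p, d, 40, 30, 16, 15), (22, p, d, 40, 37, 7, 40)}
σ[B = p]: keep tuples satisfying B = p → {(22, p, d, 40, 12, 4, 40), (22, p, d, 40, 15, 20, 16), (22, p, d, 40, 23, 30, 11), (22, p, d, 40, 23, 30, 2), (22, p, d, 40, 30, 16, 15), (22, p, d, 40, 37, 7, 40)}
Projecting to A, C: {(16, 15), (20, 16), (30, 11), (30, 2), (4, 40), (7, 40)}

{(16, 15), (20, 16), (30, 11), (30, 2), (4, 40), (7, 40)}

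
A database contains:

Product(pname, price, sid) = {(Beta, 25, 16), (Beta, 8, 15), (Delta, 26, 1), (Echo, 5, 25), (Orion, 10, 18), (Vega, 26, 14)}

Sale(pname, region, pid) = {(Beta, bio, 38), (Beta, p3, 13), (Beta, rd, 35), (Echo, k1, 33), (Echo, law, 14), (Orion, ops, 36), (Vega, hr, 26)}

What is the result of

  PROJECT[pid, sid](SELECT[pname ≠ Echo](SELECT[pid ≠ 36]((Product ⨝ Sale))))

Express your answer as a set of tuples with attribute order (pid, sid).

{(13, 15), (13, 16), (26, 14), (35, 15), (35, 16), (38, 15), (38, 16)}

Joining Product and Sale on pname yields {(Beta, 25, 16, bio, 38), (Beta, 25, 16, p3, 13), (Beta, 25, 16, rd, 35), (Beta, 8, 15, bio, 38), (Beta, 8, 15, p3, 13), (Beta, 8, 15, rd, 35), (Echo, 5, 25, k1, 33), (Echo, 5, 25, law, 14), (Orion, 10, 18, ops, 36), (Vega, 26, 14, hr, 26)}.
σ[pid ≠ 36]: keep tuples satisfying pid ≠ 36 → {(Beta, 25, 16, bio, 38), (Beta, 25, 16, p3, 13), (Beta, 25, 16, rd, 35), (Beta, 8, 15, bio, 38), (Beta, 8, 15, p3, 13), (Beta, 8, 15, rd, 35), (Echo, 5, 25, k1, 33), (Echo, 5, 25, law, 14), (Vega, 26, 14, hr, 26)}
σ[pname ≠ Echo]: keep tuples satisfying pname ≠ Echo → {(Beta, 25, 16, bio, 38), (Beta, 25, 16, p3, 13), (Beta, 25, 16, rd, 35), (Beta, 8, 15, bio, 38), (Beta, 8, 15, p3, 13), (Beta, 8, 15, rd, 35), (Vega, 26, 14, hr, 26)}
π_{pid, sid} gives {(13, 15), (13, 16), (26, 14), (35, 15), (35, 16), (38, 15), (38, 16)}.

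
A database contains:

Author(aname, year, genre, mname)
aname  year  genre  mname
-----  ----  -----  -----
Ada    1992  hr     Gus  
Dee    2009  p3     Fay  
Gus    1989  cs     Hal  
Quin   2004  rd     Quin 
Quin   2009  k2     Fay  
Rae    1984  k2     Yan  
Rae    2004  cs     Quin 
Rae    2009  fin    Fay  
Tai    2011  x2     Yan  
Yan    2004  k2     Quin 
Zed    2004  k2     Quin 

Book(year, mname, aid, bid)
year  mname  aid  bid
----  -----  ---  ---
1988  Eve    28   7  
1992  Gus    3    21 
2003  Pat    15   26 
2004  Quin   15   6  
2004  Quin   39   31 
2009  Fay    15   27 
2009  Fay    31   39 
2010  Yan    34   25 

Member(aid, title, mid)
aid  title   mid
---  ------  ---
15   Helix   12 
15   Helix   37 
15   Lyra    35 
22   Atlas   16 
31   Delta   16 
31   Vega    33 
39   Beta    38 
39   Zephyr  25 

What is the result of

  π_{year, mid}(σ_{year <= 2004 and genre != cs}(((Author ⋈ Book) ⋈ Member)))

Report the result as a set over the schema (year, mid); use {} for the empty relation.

Author ⋈ Book (natural join on year, mname): {(Ada, 1992, hr, Gus, 3, 21), (Dee, 2009, p3, Fay, 15, 27), (Dee, 2009, p3, Fay, 31, 39), (Quin, 2004, rd, Quin, 15, 6), (Quin, 2004, rd, Quin, 39, 31), (Quin, 2009, k2, Fay, 15, 27), (Quin, 2009, k2, Fay, 31, 39), (Rae, 2004, cs, Quin, 15, 6), (Rae, 2004, cs, Quin, 39, 31), (Rae, 2009, fin, Fay, 15, 27), (Rae, 2009, fin, Fay, 31, 39), (Yan, 2004, k2, Quin, 15, 6), (Yan, 2004, k2, Quin, 39, 31), (Zed, 2004, k2, Quin, 15, 6), (Zed, 2004, k2, Quin, 39, 31)}
(Author ⋈ Book) ⋈ Member (natural join on aid): {(Dee, 2009, p3, Fay, 15, 27, Helix, 12), (Dee, 2009, p3, Fay, 15, 27, Helix, 37), (Dee, 2009, p3, Fay, 15, 27, Lyra, 35), (Dee, 2009, p3, Fay, 31, 39, Delta, 16), (Dee, 2009, p3, Fay, 31, 39, Vega, 33), (Quin, 2004, rd, Quin, 15, 6, Helix, 12), (Quin, 2004, rd, Quin, 15, 6, Helix, 37), (Quin, 2004, rd, Quin, 15, 6, Lyra, 35), (Quin, 2004, rd, Quin, 39, 31, Beta, 38), (Quin, 2004, rd, Quin, 39, 31, Zephyr, 25), (Quin, 2009, k2, Fay, 15, 27, Helix, 12), (Quin, 2009, k2, Fay, 15, 27, Helix, 37), (Quin, 2009, k2, Fay, 15, 27, Lyra, 35), (Quin, 2009, k2, Fay, 31, 39, Delta, 16), (Quin, 2009, k2, Fay, 31, 39, Vega, 33), (Rae, 2004, cs, Quin, 15, 6, Helix, 12), (Rae, 2004, cs, Quin, 15, 6, Helix, 37), (Rae, 2004, cs, Quin, 15, 6, Lyra, 35), (Rae, 2004, cs, Quin, 39, 31, Beta, 38), (Rae, 2004, cs, Quin, 39, 31, Zephyr, 25), (Rae, 2009, fin, Fay, 15, 27, Helix, 12), (Rae, 2009, fin, Fay, 15, 27, Helix, 37), (Rae, 2009, fin, Fay, 15, 27, Lyra, 35), (Rae, 2009, fin, Fay, 31, 39, Delta, 16), (Rae, 2009, fin, Fay, 31, 39, Vega, 33), (Yan, 2004, k2, Quin, 15, 6, Helix, 12), (Yan, 2004, k2, Quin, 15, 6, Helix, 37), (Yan, 2004, k2, Quin, 15, 6, Lyra, 35), (Yan, 2004, k2, Quin, 39, 31, Beta, 38), (Yan, 2004, k2, Quin, 39, 31, Zephyr, 25), (Zed, 2004, k2, Quin, 15, 6, Helix, 12), (Zed, 2004, k2, Quin, 15, 6, Helix, 37), (Zed, 2004, k2, Quin, 15, 6, Lyra, 35), (Zed, 2004, k2, Quin, 39, 31, Beta, 38), (Zed, 2004, k2, Quin, 39, 31, Zephyr, 25)}
Selection year <= 2004 and genre != cs: {(Quin, 2004, rd, Quin, 15, 6, Helix, 12), (Quin, 2004, rd, Quin, 15, 6, Helix, 37), (Quin, 2004, rd, Quin, 15, 6, Lyra, 35), (Quin, 2004, rd, Quin, 39, 31, Beta, 38), (Quin, 2004, rd, Quin, 39, 31, Zephyr, 25), (Yan, 2004, k2, Quin, 15, 6, Helix, 12), (Yan, 2004, k2, Quin, 15, 6, Helix, 37), (Yan, 2004, k2, Quin, 15, 6, Lyra, 35), (Yan, 2004, k2, Quin, 39, 31, Beta, 38), (Yan, 2004, k2, Quin, 39, 31, Zephyr, 25), (Zed, 2004, k2, Quin, 15, 6, Helix, 12), (Zed, 2004, k2, Quin, 15, 6, Helix, 37), (Zed, 2004, k2, Quin, 15, 6, Lyra, 35), (Zed, 2004, k2, Quin, 39, 31, Beta, 38), (Zed, 2004, k2, Quin, 39, 31, Zephyr, 25)}
π_{year, mid} gives {(2004, 12), (2004, 25), (2004, 35), (2004, 37), (2004, 38)} (10 duplicate(s) eliminated).

{(2004, 12), (2004, 25), (2004, 35), (2004, 37), (2004, 38)}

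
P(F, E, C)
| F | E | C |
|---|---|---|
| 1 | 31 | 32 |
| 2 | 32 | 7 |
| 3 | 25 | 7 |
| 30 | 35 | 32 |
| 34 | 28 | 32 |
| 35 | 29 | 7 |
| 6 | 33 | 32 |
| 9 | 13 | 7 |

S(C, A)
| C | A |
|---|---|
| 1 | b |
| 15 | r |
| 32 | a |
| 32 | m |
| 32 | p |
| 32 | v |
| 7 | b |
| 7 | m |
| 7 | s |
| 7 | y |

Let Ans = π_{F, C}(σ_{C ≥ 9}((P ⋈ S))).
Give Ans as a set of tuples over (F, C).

{(1, 32), (30, 32), (34, 32), (6, 32)}

Joining P and S on C yields {(1, 31, 32, a), (1, 31, 32, m), (1, 31, 32, p), (1, 31, 32, v), (2, 32, 7, b), (2, 32, 7, m), (2, 32, 7, s), (2, 32, 7, y), (3, 25, 7, b), (3, 25, 7, m), (3, 25, 7, s), (3, 25, 7, y), (30, 35, 32, a), (30, 35, 32, m), (30, 35, 32, p), (30, 35, 32, v), (34, 28, 32, a), (34, 28, 32, m), (34, 28, 32, p), (34, 28, 32, v), (35, 29, 7, b), (35, 29, 7, m), (35, 29, 7, s), (35, 29, 7, y), (6, 33, 32, a), (6, 33, 32, m), (6, 33, 32, p), (6, 33, 32, v), (9, 13, 7, b), (9, 13, 7, m), (9, 13, 7, s), (9, 13, 7, y)}.
Selection C ≥ 9: {(1, 31, 32, a), (1, 31, 32, m), (1, 31, 32, p), (1, 31, 32, v), (30, 35, 32, a), (30, 35, 32, m), (30, 35, 32, p), (30, 35, 32, v), (34, 28, 32, a), (34, 28, 32, m), (34, 28, 32, p), (34, 28, 32, v), (6, 33, 32, a), (6, 33, 32, m), (6, 33, 32, p), (6, 33, 32, v)}
Projecting to F, C (12 duplicate(s) eliminated): {(1, 32), (30, 32), (34, 32), (6, 32)}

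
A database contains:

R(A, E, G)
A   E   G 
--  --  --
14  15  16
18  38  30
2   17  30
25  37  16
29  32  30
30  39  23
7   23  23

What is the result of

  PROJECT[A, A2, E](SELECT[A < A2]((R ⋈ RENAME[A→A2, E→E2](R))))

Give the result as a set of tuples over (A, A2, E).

ρ[A→A2, E→E2]: schema becomes (A2, E2, G); tuples unchanged.
Joining R and RENAME[A→A2, E→E2](R) on G yields {(14, 15, 16, 14, 15), (14, 15, 16, 25, 37), (18, 38, 30, 18, 38), (18, 38, 30, 2, 17), (18, 38, 30, 29, 32), (2, 17, 30, 18, 38), (2, 17, 30, 2, 17), (2, 17, 30, 29, 32), (25, 37, 16, 14, 15), (25, 37, 16, 25, 37), (29, 32, 30, 18, 38), (29, 32, 30, 2, 17), (29, 32, 30, 29, 32), (30, 39, 23, 30, 39), (30, 39, 23, 7, 23), (7, 23, 23, 30, 39), (7, 23, 23, 7, 23)}.
Selection A < A2: {(14, 15, 16, 25, 37), (18, 38, 30, 29, 32), (2, 17, 30, 18, 38), (2, 17, 30, 29, 32), (7, 23, 23, 30, 39)}
Projecting to A, A2, E: {(14, 25, 15), (18, 29, 38), (2, 18, 17), (2, 29, 17), (7, 30, 23)}

{(14, 25, 15), (18, 29, 38), (2, 18, 17), (2, 29, 17), (7, 30, 23)}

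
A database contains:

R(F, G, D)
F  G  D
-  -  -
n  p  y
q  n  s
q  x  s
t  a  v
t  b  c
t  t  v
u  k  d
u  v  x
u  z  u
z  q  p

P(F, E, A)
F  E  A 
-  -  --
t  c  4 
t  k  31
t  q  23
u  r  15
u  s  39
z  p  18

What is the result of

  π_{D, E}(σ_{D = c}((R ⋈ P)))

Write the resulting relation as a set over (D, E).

Joining R and P on F yields {(t, a, v, c, 4), (t, a, v, k, 31), (t, a, v, q, 23), (t, b, c, c, 4), (t, b, c, k, 31), (t, b, c, q, 23), (t, t, v, c, 4), (t, t, v, k, 31), (t, t, v, q, 23), (u, k, d, r, 15), (u, k, d, s, 39), (u, v, x, r, 15), (u, v, x, s, 39), (u, z, u, r, 15), (u, z, u, s, 39), (z, q, p, p, 18)}.
σ[D = c]: keep tuples satisfying D = c → {(t, b, c, c, 4), (t, b, c, k, 31), (t, b, c, q, 23)}
Projecting to D, E: {(c, c), (c, k), (c, q)}

{(c, c), (c, k), (c, q)}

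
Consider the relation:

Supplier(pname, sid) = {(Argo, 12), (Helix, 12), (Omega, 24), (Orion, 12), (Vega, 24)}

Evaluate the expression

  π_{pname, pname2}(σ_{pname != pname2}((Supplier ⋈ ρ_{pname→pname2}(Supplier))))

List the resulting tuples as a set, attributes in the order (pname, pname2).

ρ[pname→pname2]: schema becomes (pname2, sid); tuples unchanged.
Supplier ⋈ ρ_{pname→pname2}(Supplier) (natural join on sid): {(Argo, 12, Argo), (Argo, 12, Helix), (Argo, 12, Orion), (Helix, 12, Argo), (Helix, 12, Helix), (Helix, 12, Orion), (Omega, 24, Omega), (Omega, 24, Vega), (Orion, 12, Argo), (Orion, 12, Helix), (Orion, 12, Orion), (Vega, 24, Omega), (Vega, 24, Vega)}
Selection pname != pname2: {(Argo, 12, Helix), (Argo, 12, Orion), (Helix, 12, Argo), (Helix, 12, Orion), (Omega, 24, Vega), (Orion, 12, Argo), (Orion, 12, Helix), (Vega, 24, Omega)}
Projecting to pname, pname2: {(Argo, Helix), (Argo, Orion), (Helix, Argo), (Helix, Orion), (Omega, Vega), (Orion, Argo), (Orion, Helix), (Vega, Omega)}

{(Argo, Helix), (Argo, Orion), (Helix, Argo), (Helix, Orion), (Omega, Vega), (Orion, Argo), (Orion, Helix), (Vega, Omega)}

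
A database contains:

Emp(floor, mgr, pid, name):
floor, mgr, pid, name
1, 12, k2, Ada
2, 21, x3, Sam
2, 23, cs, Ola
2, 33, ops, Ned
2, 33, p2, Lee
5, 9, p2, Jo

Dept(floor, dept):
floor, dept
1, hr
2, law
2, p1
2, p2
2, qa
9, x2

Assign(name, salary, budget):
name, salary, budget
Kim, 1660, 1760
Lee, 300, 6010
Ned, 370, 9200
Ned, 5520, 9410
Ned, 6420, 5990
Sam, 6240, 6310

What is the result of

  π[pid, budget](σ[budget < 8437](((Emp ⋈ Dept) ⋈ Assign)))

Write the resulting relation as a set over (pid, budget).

{(ops, 5990), (p2, 6010), (x3, 6310)}

Natural join on floor: {(1, 12, k2, Ada, hr), (2, 21, x3, Sam, law), (2, 21, x3, Sam, p1), (2, 21, x3, Sam, p2), (2, 21, x3, Sam, qa), (2, 23, cs, Ola, law), (2, 23, cs, Ola, p1), (2, 23, cs, Ola, p2), (2, 23, cs, Ola, qa), (2, 33, ops, Ned, law), (2, 33, ops, Ned, p1), (2, 33, ops, Ned, p2), (2, 33, ops, Ned, qa), (2, 33, p2, Lee, law), (2, 33, p2, Lee, p1), (2, 33, p2, Lee, p2), (2, 33, p2, Lee, qa)}
Natural join on name: {(2, 21, x3, Sam, law, 6240, 6310), (2, 21, x3, Sam, p1, 6240, 6310), (2, 21, x3, Sam, p2, 6240, 6310), (2, 21, x3, Sam, qa, 6240, 6310), (2, 33, ops, Ned, law, 370, 9200), (2, 33, ops, Ned, law, 5520, 9410), (2, 33, ops, Ned, law, 6420, 5990), (2, 33, ops, Ned, p1, 370, 9200), (2, 33, ops, Ned, p1, 5520, 9410), (2, 33, ops, Ned, p1, 6420, 5990), (2, 33, ops, Ned, p2, 370, 9200), (2, 33, ops, Ned, p2, 5520, 9410), (2, 33, ops, Ned, p2, 6420, 5990), (2, 33, ops, Ned, qa, 370, 9200), (2, 33, ops, Ned, qa, 5520, 9410), (2, 33, ops, Ned, qa, 6420, 5990), (2, 33, p2, Lee, law, 300, 6010), (2, 33, p2, Lee, p1, 300, 6010), (2, 33, p2, Lee, p2, 300, 6010), (2, 33, p2, Lee, qa, 300, 6010)}
Apply σ_{budget < 8437}; surviving tuples: {(2, 21, x3, Sam, law, 6240, 6310), (2, 21, x3, Sam, p1, 6240, 6310), (2, 21, x3, Sam, p2, 6240, 6310), (2, 21, x3, Sam, qa, 6240, 6310), (2, 33, ops, Ned, law, 6420, 5990), (2, 33, ops, Ned, p1, 6420, 5990), (2, 33, ops, Ned, p2, 6420, 5990), (2, 33, ops, Ned, qa, 6420, 5990), (2, 33, p2, Lee, law, 300, 6010), (2, 33, p2, Lee, p1, 300, 6010), (2, 33, p2, Lee, p2, 300, 6010), (2, 33, p2, Lee, qa, 300, 6010)}
π_{pid, budget} gives {(ops, 5990), (p2, 6010), (x3, 6310)} (9 duplicate(s) eliminated).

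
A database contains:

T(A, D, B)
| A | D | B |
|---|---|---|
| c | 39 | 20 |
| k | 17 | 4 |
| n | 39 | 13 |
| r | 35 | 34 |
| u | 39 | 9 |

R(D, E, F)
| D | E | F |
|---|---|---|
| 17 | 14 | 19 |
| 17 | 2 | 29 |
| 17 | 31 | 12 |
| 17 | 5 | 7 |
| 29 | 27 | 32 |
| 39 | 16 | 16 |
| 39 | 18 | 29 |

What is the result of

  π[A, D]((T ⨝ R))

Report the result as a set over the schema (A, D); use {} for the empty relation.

Natural join on D: {(c, 39, 20, 16, 16), (c, 39, 20, 18, 29), (k, 17, 4, 14, 19), (k, 17, 4, 2, 29), (k, 17, 4, 31, 12), (k, 17, 4, 5, 7), (n, 39, 13, 16, 16), (n, 39, 13, 18, 29), (u, 39, 9, 16, 16), (u, 39, 9, 18, 29)}
Keep only column(s) A, D (6 duplicate(s) eliminated): {(c, 39), (k, 17), (n, 39), (u, 39)}

{(c, 39), (k, 17), (n, 39), (u, 39)}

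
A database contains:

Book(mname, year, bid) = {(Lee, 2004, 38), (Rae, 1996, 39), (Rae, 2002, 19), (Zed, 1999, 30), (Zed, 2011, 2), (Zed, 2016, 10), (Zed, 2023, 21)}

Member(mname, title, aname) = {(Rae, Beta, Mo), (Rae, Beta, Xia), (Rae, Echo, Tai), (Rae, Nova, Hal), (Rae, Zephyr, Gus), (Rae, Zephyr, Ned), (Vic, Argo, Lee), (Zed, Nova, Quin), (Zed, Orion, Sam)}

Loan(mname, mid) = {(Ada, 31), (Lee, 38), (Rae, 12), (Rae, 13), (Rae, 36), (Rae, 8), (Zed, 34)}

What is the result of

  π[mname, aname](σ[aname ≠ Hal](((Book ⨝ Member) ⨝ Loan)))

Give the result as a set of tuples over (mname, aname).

Natural join on mname: {(Rae, 1996, 39, Beta, Mo), (Rae, 1996, 39, Beta, Xia), (Rae, 1996, 39, Echo, Tai), (Rae, 1996, 39, Nova, Hal), (Rae, 1996, 39, Zephyr, Gus), (Rae, 1996, 39, Zephyr, Ned), (Rae, 2002, 19, Beta, Mo), (Rae, 2002, 19, Beta, Xia), (Rae, 2002, 19, Echo, Tai), (Rae, 2002, 19, Nova, Hal), (Rae, 2002, 19, Zephyr, Gus), (Rae, 2002, 19, Zephyr, Ned), (Zed, 1999, 30, Nova, Quin), (Zed, 1999, 30, Orion, Sam), (Zed, 2011, 2, Nova, Quin), (Zed, 2011, 2, Orion, Sam), (Zed, 2016, 10, Nova, Quin), (Zed, 2016, 10, Orion, Sam), (Zed, 2023, 21, Nova, Quin), (Zed, 2023, 21, Orion, Sam)}
Natural join on mname: {(Rae, 1996, 39, Beta, Mo, 12), (Rae, 1996, 39, Beta, Mo, 13), (Rae, 1996, 39, Beta, Mo, 36), (Rae, 1996, 39, Beta, Mo, 8), (Rae, 1996, 39, Beta, Xia, 12), (Rae, 1996, 39, Beta, Xia, 13), (Rae, 1996, 39, Beta, Xia, 36), (Rae, 1996, 39, Beta, Xia, 8), (Rae, 1996, 39, Echo, Tai, 12), (Rae, 1996, 39, Echo, Tai, 13), (Rae, 1996, 39, Echo, Tai, 36), (Rae, 1996, 39, Echo, Tai, 8), (Rae, 1996, 39, Nova, Hal, 12), (Rae, 1996, 39, Nova, Hal, 13), (Rae, 1996, 39, Nova, Hal, 36), (Rae, 1996, 39, Nova, Hal, 8), (Rae, 1996, 39, Zephyr, Gus, 12), (Rae, 1996, 39, Zephyr, Gus, 13), (Rae, 1996, 39, Zephyr, Gus, 36), (Rae, 1996, 39, Zephyr, Gus, 8), (Rae, 1996, 39, Zephyr, Ned, 12), (Rae, 1996, 39, Zephyr, Ned, 13), (Rae, 1996, 39, Zephyr, Ned, 36), (Rae, 1996, 39, Zephyr, Ned, 8), (Rae, 2002, 19, Beta, Mo, 12), (Rae, 2002, 19, Beta, Mo, 13), (Rae, 2002, 19, Beta, Mo, 36), (Rae, 2002, 19, Beta, Mo, 8), (Rae, 2002, 19, Beta, Xia, 12), (Rae, 2002, 19, Beta, Xia, 13), (Rae, 2002, 19, Beta, Xia, 36), (Rae, 2002, 19, Beta, Xia, 8), (Rae, 2002, 19, Echo, Tai, 12), (Rae, 2002, 19, Echo, Tai, 13), (Rae, 2002, 19, Echo, Tai, 36), (Rae, 2002, 19, Echo, Tai, 8), (Rae, 2002, 19, Nova, Hal, 12), (Rae, 2002, 19, Nova, Hal, 13), (Rae, 2002, 19, Nova, Hal, 36), (Rae, 2002, 19, Nova, Hal, 8), (Rae, 2002, 19, Zephyr, Gus, 12), (Rae, 2002, 19, Zephyr, Gus, 13), (Rae, 2002, 19, Zephyr, Gus, 36), (Rae, 2002, 19, Zephyr, Gus, 8), (Rae, 2002, 19, Zephyr, Ned, 12), (Rae, 2002, 19, Zephyr, Ned, 13), (Rae, 2002, 19, Zephyr, Ned, 36), (Rae, 2002, 19, Zephyr, Ned, 8), (Zed, 1999, 30, Nova, Quin, 34), (Zed, 1999, 30, Orion, Sam, 34), (Zed, 2011, 2, Nova, Quin, 34), (Zed, 2011, 2, Orion, Sam, 34), (Zed, 2016, 10, Nova, Quin, 34), (Zed, 2016, 10, Orion, Sam, 34), (Zed, 2023, 21, Nova, Quin, 34), (Zed, 2023, 21, Orion, Sam, 34)}
Selection aname ≠ Hal: {(Rae, 1996, 39, Beta, Mo, 12), (Rae, 1996, 39, Beta, Mo, 13), (Rae, 1996, 39, Beta, Mo, 36), (Rae, 1996, 39, Beta, Mo, 8), (Rae, 1996, 39, Beta, Xia, 12), (Rae, 1996, 39, Beta, Xia, 13), (Rae, 1996, 39, Beta, Xia, 36), (Rae, 1996, 39, Beta, Xia, 8), (Rae, 1996, 39, Echo, Tai, 12), (Rae, 1996, 39, Echo, Tai, 13), (Rae, 1996, 39, Echo, Tai, 36), (Rae, 1996, 39, Echo, Tai, 8), (Rae, 1996, 39, Zephyr, Gus, 12), (Rae, 1996, 39, Zephyr, Gus, 13), (Rae, 1996, 39, Zephyr, Gus, 36), (Rae, 1996, 39, Zephyr, Gus, 8), (Rae, 1996, 39, Zephyr, Ned, 12), (Rae, 1996, 39, Zephyr, Ned, 13), (Rae, 1996, 39, Zephyr, Ned, 36), (Rae, 1996, 39, Zephyr, Ned, 8), (Rae, 2002, 19, Beta, Mo, 12), (Rae, 2002, 19, Beta, Mo, 13), (Rae, 2002, 19, Beta, Mo, 36), (Rae, 2002, 19, Beta, Mo, 8), (Rae, 2002, 19, Beta, Xia, 12), (Rae, 2002, 19, Beta, Xia, 13), (Rae, 2002, 19, Beta, Xia, 36), (Rae, 2002, 19, Beta, Xia, 8), (Rae, 2002, 19, Echo, Tai, 12), (Rae, 2002, 19, Echo, Tai, 13), (Rae, 2002, 19, Echo, Tai, 36), (Rae, 2002, 19, Echo, Tai, 8), (Rae, 2002, 19, Zephyr, Gus, 12), (Rae, 2002, 19, Zephyr, Gus, 13), (Rae, 2002, 19, Zephyr, Gus, 36), (Rae, 2002, 19, Zephyr, Gus, 8), (Rae, 2002, 19, Zephyr, Ned, 12), (Rae, 2002, 19, Zephyr, Ned, 13), (Rae, 2002, 19, Zephyr, Ned, 36), (Rae, 2002, 19, Zephyr, Ned, 8), (Zed, 1999, 30, Nova, Quin, 34), (Zed, 1999, 30, Orion, Sam, 34), (Zed, 2011, 2, Nova, Quin, 34), (Zed, 2011, 2, Orion, Sam, 34), (Zed, 2016, 10, Nova, Quin, 34), (Zed, 2016, 10, Orion, Sam, 34), (Zed, 2023, 21, Nova, Quin, 34), (Zed, 2023, 21, Orion, Sam, 34)}
Keep only column(s) mname, aname (41 duplicate(s) eliminated): {(Rae, Gus), (Rae, Mo), (Rae, Ned), (Rae, Tai), (Rae, Xia), (Zed, Quin), (Zed, Sam)}

{(Rae, Gus), (Rae, Mo), (Rae, Ned), (Rae, Tai), (Rae, Xia), (Zed, Quin), (Zed, Sam)}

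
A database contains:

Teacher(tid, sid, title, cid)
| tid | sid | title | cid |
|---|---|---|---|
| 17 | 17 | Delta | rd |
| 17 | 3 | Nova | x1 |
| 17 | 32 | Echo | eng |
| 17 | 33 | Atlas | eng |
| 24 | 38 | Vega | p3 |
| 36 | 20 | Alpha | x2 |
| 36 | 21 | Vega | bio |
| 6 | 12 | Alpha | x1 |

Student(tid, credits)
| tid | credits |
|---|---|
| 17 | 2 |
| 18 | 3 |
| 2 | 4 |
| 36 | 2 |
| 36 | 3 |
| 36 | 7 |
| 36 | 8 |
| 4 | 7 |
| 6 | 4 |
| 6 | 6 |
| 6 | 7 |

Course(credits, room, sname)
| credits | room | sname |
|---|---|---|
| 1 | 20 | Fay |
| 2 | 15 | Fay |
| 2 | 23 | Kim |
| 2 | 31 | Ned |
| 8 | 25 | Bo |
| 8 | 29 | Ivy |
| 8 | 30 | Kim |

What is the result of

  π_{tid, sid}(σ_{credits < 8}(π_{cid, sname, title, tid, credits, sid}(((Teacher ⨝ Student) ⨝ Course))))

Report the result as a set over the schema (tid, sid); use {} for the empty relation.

{(17, 17), (17, 3), (17, 32), (17, 33), (36, 20), (36, 21)}

Natural join on tid: {(17, 17, Delta, rd, 2), (17, 3, Nova, x1, 2), (17, 32, Echo, eng, 2), (17, 33, Atlas, eng, 2), (36, 20, Alpha, x2, 2), (36, 20, Alpha, x2, 3), (36, 20, Alpha, x2, 7), (36, 20, Alpha, x2, 8), (36, 21, Vega, bio, 2), (36, 21, Vega, bio, 3), (36, 21, Vega, bio, 7), (36, 21, Vega, bio, 8), (6, 12, Alpha, x1, 4), (6, 12, Alpha, x1, 6), (6, 12, Alpha, x1, 7)}
Natural join on credits: {(17, 17, Delta, rd, 2, 15, Fay), (17, 17, Delta, rd, 2, 23, Kim), (17, 17, Delta, rd, 2, 31, Ned), (17, 3, Nova, x1, 2, 15, Fay), (17, 3, Nova, x1, 2, 23, Kim), (17, 3, Nova, x1, 2, 31, Ned), (17, 32, Echo, eng, 2, 15, Fay), (17, 32, Echo, eng, 2, 23, Kim), (17, 32, Echo, eng, 2, 31, Ned), (17, 33, Atlas, eng, 2, 15, Fay), (17, 33, Atlas, eng, 2, 23, Kim), (17, 33, Atlas, eng, 2, 31, Ned), (36, 20, Alpha, x2, 2, 15, Fay), (36, 20, Alpha, x2, 2, 23, Kim), (36, 20, Alpha, x2, 2, 31, Ned), (36, 20, Alpha, x2, 8, 25, Bo), (36, 20, Alpha, x2, 8, 29, Ivy), (36, 20, Alpha, x2, 8, 30, Kim), (36, 21, Vega, bio, 2, 15, Fay), (36, 21, Vega, bio, 2, 23, Kim), (36, 21, Vega, bio, 2, 31, Ned), (36, 21, Vega, bio, 8, 25, Bo), (36, 21, Vega, bio, 8, 29, Ivy), (36, 21, Vega, bio, 8, 30, Kim)}
Keep only column(s) cid, sname, title, tid, credits, sid: {(bio, Bo, Vega, 36, 8, 21), (bio, Fay, Vega, 36, 2, 21), (bio, Ivy, Vega, 36, 8, 21), (bio, Kim, Vega, 36, 2, 21), (bio, Kim, Vega, 36, 8, 21), (bio, Ned, Vega, 36, 2, 21), (eng, Fay, Atlas, 17, 2, 33), (eng, Fay, Echo, 17, 2, 32), (eng, Kim, Atlas, 17, 2, 33), (eng, Kim, Echo, 17, 2, 32), (eng, Ned, Atlas, 17, 2, 33), (eng, Ned, Echo, 17, 2, 32), (rd, Fay, Delta, 17, 2, 17), (rd, Kim, Delta, 17, 2, 17), (rd, Ned, Delta, 17, 2, 17), (x1, Fay, Nova, 17, 2, 3), (x1, Kim, Nova, 17, 2, 3), (x1, Ned, Nova, 17, 2, 3), (x2, Bo, Alpha, 36, 8, 20), (x2, Fay, Alpha, 36, 2, 20), (x2, Ivy, Alpha, 36, 8, 20), (x2, Kim, Alpha, 36, 2, 20), (x2, Kim, Alpha, 36, 8, 20), (x2, Ned, Alpha, 36, 2, 20)}
Filtering on credits < 8 leaves {(bio, Fay, Vega, 36, 2, 21), (bio, Kim, Vega, 36, 2, 21), (bio, Ned, Vega, 36, 2, 21), (eng, Fay, Atlas, 17, 2, 33), (eng, Fay, Echo, 17, 2, 32), (eng, Kim, Atlas, 17, 2, 33), (eng, Kim, Echo, 17, 2, 32), (eng, Ned, Atlas, 17, 2, 33), (eng, Ned, Echo, 17, 2, 32), (rd, Fay, Delta, 17, 2, 17), (rd, Kim, Delta, 17, 2, 17), (rd, Ned, Delta, 17, 2, 17), (x1, Fay, Nova, 17, 2, 3), (x1, Kim, Nova, 17, 2, 3), (x1, Ned, Nova, 17, 2, 3), (x2, Fay, Alpha, 36, 2, 20), (x2, Kim, Alpha, 36, 2, 20), (x2, Ned, Alpha, 36, 2, 20)}.
Keep only column(s) tid, sid (12 duplicate(s) eliminated): {(17, 17), (17, 3), (17, 32), (17, 33), (36, 20), (36, 21)}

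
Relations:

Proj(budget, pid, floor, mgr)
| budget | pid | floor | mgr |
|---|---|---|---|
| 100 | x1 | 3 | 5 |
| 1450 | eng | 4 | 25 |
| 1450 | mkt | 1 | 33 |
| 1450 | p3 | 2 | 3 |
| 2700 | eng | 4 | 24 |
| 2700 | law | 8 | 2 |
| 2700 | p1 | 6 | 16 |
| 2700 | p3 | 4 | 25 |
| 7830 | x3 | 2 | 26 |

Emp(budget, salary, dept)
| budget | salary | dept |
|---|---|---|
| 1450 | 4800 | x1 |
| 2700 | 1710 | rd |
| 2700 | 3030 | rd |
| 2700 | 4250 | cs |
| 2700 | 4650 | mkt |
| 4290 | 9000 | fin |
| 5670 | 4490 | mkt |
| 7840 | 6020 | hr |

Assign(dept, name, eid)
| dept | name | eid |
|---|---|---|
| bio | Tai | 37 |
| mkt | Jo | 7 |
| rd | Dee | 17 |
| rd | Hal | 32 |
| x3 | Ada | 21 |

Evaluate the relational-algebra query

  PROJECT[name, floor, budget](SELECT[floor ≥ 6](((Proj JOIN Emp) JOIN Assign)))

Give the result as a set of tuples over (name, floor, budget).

{(Dee, 6, 2700), (Dee, 8, 2700), (Hal, 6, 2700), (Hal, 8, 2700), (Jo, 6, 2700), (Jo, 8, 2700)}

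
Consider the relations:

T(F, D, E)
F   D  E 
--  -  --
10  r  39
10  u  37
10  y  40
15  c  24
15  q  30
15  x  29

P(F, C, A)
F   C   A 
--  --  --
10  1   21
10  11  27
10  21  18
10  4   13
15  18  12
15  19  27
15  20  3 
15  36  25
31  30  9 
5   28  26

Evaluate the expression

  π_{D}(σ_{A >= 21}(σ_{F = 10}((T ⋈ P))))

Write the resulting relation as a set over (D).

Joining T and P on F yields {(10, r, 39, 1, 21), (10, r, 39, 11, 27), (10, r, 39, 21, 18), (10, r, 39, 4, 13), (10, u, 37, 1, 21), (10, u, 37, 11, 27), (10, u, 37, 21, 18), (10, u, 37, 4, 13), (10, y, 40, 1, 21), (10, y, 40, 11, 27), (10, y, 40, 21, 18), (10, y, 40, 4, 13), (15, c, 24, 18, 12), (15, c, 24, 19, 27), (15, c, 24, 20, 3), (15, c, 24, 36, 25), (15, q, 30, 18, 12), (15, q, 30, 19, 27), (15, q, 30, 20, 3), (15, q, 30, 36, 25), (15, x, 29, 18, 12), (15, x, 29, 19, 27), (15, x, 29, 20, 3), (15, x, 29, 36, 25)}.
Selection F = 10: {(10, r, 39, 1, 21), (10, r, 39, 11, 27), (10, r, 39, 21, 18), (10, r, 39, 4, 13), (10, u, 37, 1, 21), (10, u, 37, 11, 27), (10, u, 37, 21, 18), (10, u, 37, 4, 13), (10, y, 40, 1, 21), (10, y, 40, 11, 27), (10, y, 40, 21, 18), (10, y, 40, 4, 13)}
Selection A >= 21: {(10, r, 39, 1, 21), (10, r, 39, 11, 27), (10, u, 37, 1, 21), (10, u, 37, 11, 27), (10, y, 40, 1, 21), (10, y, 40, 11, 27)}
Projecting to D (3 duplicate(s) eliminated): {r, u, y}

{r, u, y}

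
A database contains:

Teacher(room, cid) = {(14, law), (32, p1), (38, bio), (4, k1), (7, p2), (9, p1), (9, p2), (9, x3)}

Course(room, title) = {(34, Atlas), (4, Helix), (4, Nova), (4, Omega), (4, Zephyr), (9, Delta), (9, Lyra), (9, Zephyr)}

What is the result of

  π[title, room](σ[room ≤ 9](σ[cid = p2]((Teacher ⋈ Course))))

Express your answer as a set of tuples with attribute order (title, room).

Joining Teacher and Course on room yields {(4, k1, Helix), (4, k1, Nova), (4, k1, Omega), (4, k1, Zephyr), (9, p1, Delta), (9, p1, Lyra), (9, p1, Zephyr), (9, p2, Delta), (9, p2, Lyra), (9, p2, Zephyr), (9, x3, Delta), (9, x3, Lyra), (9, x3, Zephyr)}.
Apply σ_{cid = p2}; surviving tuples: {(9, p2, Delta), (9, p2, Lyra), (9, p2, Zephyr)}
Apply σ_{room ≤ 9}; surviving tuples: {(9, p2, Delta), (9, p2, Lyra), (9, p2, Zephyr)}
Keep only column(s) title, room: {(Delta, 9), (Lyra, 9), (Zephyr, 9)}

{(Delta, 9), (Lyra, 9), (Zephyr, 9)}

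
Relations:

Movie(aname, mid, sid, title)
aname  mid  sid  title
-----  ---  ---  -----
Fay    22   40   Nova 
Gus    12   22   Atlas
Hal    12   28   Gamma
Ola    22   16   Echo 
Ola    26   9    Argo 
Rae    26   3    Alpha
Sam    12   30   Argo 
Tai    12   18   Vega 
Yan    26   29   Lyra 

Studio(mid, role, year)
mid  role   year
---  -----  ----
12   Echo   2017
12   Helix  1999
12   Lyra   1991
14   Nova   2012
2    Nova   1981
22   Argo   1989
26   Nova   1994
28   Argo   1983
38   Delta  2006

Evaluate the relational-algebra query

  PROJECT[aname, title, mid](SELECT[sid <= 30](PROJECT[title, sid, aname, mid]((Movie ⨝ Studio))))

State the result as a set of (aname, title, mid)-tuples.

{(Gus, Atlas, 12), (Hal, Gamma, 12), (Ola, Argo, 26), (Ola, Echo, 22), (Rae, Alpha, 26), (Sam, Argo, 12), (Tai, Vega, 12), (Yan, Lyra, 26)}

Natural join on mid: {(Fay, 22, 40, Nova, Argo, 1989), (Gus, 12, 22, Atlas, Echo, 2017), (Gus, 12, 22, Atlas, Helix, 1999), (Gus, 12, 22, Atlas, Lyra, 1991), (Hal, 12, 28, Gamma, Echo, 2017), (Hal, 12, 28, Gamma, Helix, 1999), (Hal, 12, 28, Gamma, Lyra, 1991), (Ola, 22, 16, Echo, Argo, 1989), (Ola, 26, 9, Argo, Nova, 1994), (Rae, 26, 3, Alpha, Nova, 1994), (Sam, 12, 30, Argo, Echo, 2017), (Sam, 12, 30, Argo, Helix, 1999), (Sam, 12, 30, Argo, Lyra, 1991), (Tai, 12, 18, Vega, Echo, 2017), (Tai, 12, 18, Vega, Helix, 1999), (Tai, 12, 18, Vega, Lyra, 1991), (Yan, 26, 29, Lyra, Nova, 1994)}
Projecting to title, sid, aname, mid (8 duplicate(s) eliminated): {(Alpha, 3, Rae, 26), (Argo, 30, Sam, 12), (Argo, 9, Ola, 26), (Atlas, 22, Gus, 12), (Echo, 16, Ola, 22), (Gamma, 28, Hal, 12), (Lyra, 29, Yan, 26), (Nova, 40, Fay, 22), (Vega, 18, Tai, 12)}
Filtering on sid <= 30 leaves {(Alpha, 3, Rae, 26), (Argo, 30, Sam, 12), (Argo, 9, Ola, 26), (Atlas, 22, Gus, 12), (Echo, 16, Ola, 22), (Gamma, 28, Hal, 12), (Lyra, 29, Yan, 26), (Vega, 18, Tai, 12)}.
Projecting to aname, title, mid: {(Gus, Atlas, 12), (Hal, Gamma, 12), (Ola, Argo, 26), (Ola, Echo, 22), (Rae, Alpha, 26), (Sam, Argo, 12), (Tai, Vega, 12), (Yan, Lyra, 26)}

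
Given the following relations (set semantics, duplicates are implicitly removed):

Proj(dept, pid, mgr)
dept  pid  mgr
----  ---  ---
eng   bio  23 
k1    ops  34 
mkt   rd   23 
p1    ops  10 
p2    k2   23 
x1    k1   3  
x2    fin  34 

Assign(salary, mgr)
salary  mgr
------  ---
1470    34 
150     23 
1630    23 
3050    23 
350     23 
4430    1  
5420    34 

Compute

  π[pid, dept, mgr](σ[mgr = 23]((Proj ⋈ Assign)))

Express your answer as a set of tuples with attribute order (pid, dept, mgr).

Joining Proj and Assign on mgr yields {(eng, bio, 23, 150), (eng, bio, 23, 1630), (eng, bio, 23, 3050), (eng, bio, 23, 350), (k1, ops, 34, 1470), (k1, ops, 34, 5420), (mkt, rd, 23, 150), (mkt, rd, 23, 1630), (mkt, rd, 23, 3050), (mkt, rd, 23, 350), (p2, k2, 23, 150), (p2, k2, 23, 1630), (p2, k2, 23, 3050), (p2, k2, 23, 350), (x2, fin, 34, 1470), (x2, fin, 34, 5420)}.
Filtering on mgr = 23 leaves {(eng, bio, 23, 150), (eng, bio, 23, 1630), (eng, bio, 23, 3050), (eng, bio, 23, 350), (mkt, rd, 23, 150), (mkt, rd, 23, 1630), (mkt, rd, 23, 3050), (mkt, rd, 23, 350), (p2, k2, 23, 150), (p2, k2, 23, 1630), (p2, k2, 23, 3050), (p2, k2, 23, 350)}.
Keep only column(s) pid, dept, mgr (9 duplicate(s) eliminated): {(bio, eng, 23), (k2, p2, 23), (rd, mkt, 23)}

{(bio, eng, 23), (k2, p2, 23), (rd, mkt, 23)}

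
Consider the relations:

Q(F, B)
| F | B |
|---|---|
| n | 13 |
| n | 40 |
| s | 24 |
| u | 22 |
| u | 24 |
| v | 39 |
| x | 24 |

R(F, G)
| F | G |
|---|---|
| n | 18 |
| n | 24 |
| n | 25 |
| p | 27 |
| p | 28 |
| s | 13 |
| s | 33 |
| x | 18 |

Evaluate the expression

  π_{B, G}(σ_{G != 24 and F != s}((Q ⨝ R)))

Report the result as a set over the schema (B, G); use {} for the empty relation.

Joining Q and R on F yields {(n, 13, 18), (n, 13, 24), (n, 13, 25), (n, 40, 18), (n, 40, 24), (n, 40, 25), (s, 24, 13), (s, 24, 33), (x, 24, 18)}.
Filtering on G != 24 and F != s leaves {(n, 13, 18), (n, 13, 25), (n, 40, 18), (n, 40, 25), (x, 24, 18)}.
π[B, G]: project onto (B, G) → {(13, 18), (13, 25), (24, 18), (40, 18), (40, 25)}

{(13, 18), (13, 25), (24, 18), (40, 18), (40, 25)}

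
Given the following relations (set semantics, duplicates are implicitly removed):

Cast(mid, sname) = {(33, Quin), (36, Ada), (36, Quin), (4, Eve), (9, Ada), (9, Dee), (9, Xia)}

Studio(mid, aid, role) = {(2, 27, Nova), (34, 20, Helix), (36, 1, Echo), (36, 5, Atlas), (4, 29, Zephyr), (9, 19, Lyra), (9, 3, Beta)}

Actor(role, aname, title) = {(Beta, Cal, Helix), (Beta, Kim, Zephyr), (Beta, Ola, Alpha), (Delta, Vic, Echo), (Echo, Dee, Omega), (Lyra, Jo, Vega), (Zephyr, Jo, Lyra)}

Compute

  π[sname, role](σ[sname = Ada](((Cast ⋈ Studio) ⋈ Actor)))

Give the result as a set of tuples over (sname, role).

{(Ada, Beta), (Ada, Echo), (Ada, Lyra)}

Natural join on mid: {(36, Ada, 1, Echo), (36, Ada, 5, Atlas), (36, Quin, 1, Echo), (36, Quin, 5, Atlas), (4, Eve, 29, Zephyr), (9, Ada, 19, Lyra), (9, Ada, 3, Beta), (9, Dee, 19, Lyra), (9, Dee, 3, Beta), (9, Xia, 19, Lyra), (9, Xia, 3, Beta)}
Natural join on role: {(36, Ada, 1, Echo, Dee, Omega), (36, Quin, 1, Echo, Dee, Omega), (4, Eve, 29, Zephyr, Jo, Lyra), (9, Ada, 19, Lyra, Jo, Vega), (9, Ada, 3, Beta, Cal, Helix), (9, Ada, 3, Beta, Kim, Zephyr), (9, Ada, 3, Beta, Ola, Alpha), (9, Dee, 19, Lyra, Jo, Vega), (9, Dee, 3, Beta, Cal, Helix), (9, Dee, 3, Beta, Kim, Zephyr), (9, Dee, 3, Beta, Ola, Alpha), (9, Xia, 19, Lyra, Jo, Vega), (9, Xia, 3, Beta, Cal, Helix), (9, Xia, 3, Beta, Kim, Zephyr), (9, Xia, 3, Beta, Ola, Alpha)}
Filtering on sname = Ada leaves {(36, Ada, 1, Echo, Dee, Omega), (9, Ada, 19, Lyra, Jo, Vega), (9, Ada, 3, Beta, Cal, Helix), (9, Ada, 3, Beta, Kim, Zephyr), (9, Ada, 3, Beta, Ola, Alpha)}.
π_{sname, role} gives {(Ada, Beta), (Ada, Echo), (Ada, Lyra)} (2 duplicate(s) eliminated).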